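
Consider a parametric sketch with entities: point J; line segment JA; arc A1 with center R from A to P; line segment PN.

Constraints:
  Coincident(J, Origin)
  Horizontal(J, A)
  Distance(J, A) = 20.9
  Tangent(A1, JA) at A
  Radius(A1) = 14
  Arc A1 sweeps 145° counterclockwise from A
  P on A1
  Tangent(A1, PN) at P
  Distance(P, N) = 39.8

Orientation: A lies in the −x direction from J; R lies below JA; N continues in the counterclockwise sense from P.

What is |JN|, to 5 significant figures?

48.436

J is at the origin; JA is horizontal with |JA| = 20.9 and A on the −x side, so A = (-20.900, 0.0000). Tangency of A1 to JA means the radius RA is perpendicular to JA, so R = A + (0, -14) = (-20.900, -14.000). On A1, A sits at bearing 90° from R; a 145° counterclockwise sweep puts P at bearing 235°, so P = R + 14.0·(cos 235°, sin 235°) = (-28.930, -25.468). A1 meets PN tangentially, so RP is at right angles to PN, so PN runs along (−sin 235°, cos 235°); with |PN| = 39.8, N = (3.6722, -48.296). Then |JN| = |N − J| = 48.436.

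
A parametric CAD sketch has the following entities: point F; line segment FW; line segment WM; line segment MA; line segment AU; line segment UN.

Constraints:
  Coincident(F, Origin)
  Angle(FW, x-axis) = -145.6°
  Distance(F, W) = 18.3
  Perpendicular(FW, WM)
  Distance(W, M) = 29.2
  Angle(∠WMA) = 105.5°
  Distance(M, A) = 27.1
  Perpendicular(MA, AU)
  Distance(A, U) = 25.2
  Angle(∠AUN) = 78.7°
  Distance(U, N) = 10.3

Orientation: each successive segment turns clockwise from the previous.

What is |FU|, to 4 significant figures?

18.96

∠WMA = 105.5° gives MA at 49.90° from the x-axis; with |MA| = 27.1, A = (-14.14, 34.48). MA is perpendicular to AU, so AU runs at -40.10°; with |AU| = 25.2, U = (5.135, 18.25). Then |FU| = |U − F| = 18.96.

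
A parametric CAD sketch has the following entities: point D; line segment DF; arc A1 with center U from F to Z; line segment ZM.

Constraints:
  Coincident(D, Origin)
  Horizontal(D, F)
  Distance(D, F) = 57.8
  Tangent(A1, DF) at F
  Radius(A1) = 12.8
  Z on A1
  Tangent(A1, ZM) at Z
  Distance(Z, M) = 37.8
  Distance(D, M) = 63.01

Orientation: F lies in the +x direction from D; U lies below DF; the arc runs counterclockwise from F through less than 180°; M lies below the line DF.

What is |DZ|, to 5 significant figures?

46.460

D is at the origin; D and F share the same y with |DF| = 57.8 and F on the +x side, so F = (57.800, 0.0000). The tangent condition forces UF to be normal to DF, so U = F + (0, -12.8) = (57.800, -12.800). Since UZ ⟂ ZM (tangency), |UM| = √(12.8² + 37.8²) = 39.908 regardless of where Z sits on A1. So M lies on both circle(D, 63.01) and circle(U, 39.908); the below-DF intersection is M = (40.126, -48.581). Z is the foot of the tangent from M: Z = (45.112, -11.112).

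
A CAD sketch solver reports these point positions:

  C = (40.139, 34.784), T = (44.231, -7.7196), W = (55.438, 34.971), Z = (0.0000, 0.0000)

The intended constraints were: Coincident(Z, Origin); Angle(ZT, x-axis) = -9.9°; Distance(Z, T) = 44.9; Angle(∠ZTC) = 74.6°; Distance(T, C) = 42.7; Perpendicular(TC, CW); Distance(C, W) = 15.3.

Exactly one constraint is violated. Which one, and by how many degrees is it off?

Perpendicular(TC, CW) — off by 4.80°.

Z = (0.00, 0.00) ✓; ZT at -9.900° ✓; |ZT| = 44.90 ✓; ∠ZTC = 74.60° ✓; |TC| = 42.70 ✓; ∠(TC, CW) = 94.80° ✗; |CW| = 15.30 ✓.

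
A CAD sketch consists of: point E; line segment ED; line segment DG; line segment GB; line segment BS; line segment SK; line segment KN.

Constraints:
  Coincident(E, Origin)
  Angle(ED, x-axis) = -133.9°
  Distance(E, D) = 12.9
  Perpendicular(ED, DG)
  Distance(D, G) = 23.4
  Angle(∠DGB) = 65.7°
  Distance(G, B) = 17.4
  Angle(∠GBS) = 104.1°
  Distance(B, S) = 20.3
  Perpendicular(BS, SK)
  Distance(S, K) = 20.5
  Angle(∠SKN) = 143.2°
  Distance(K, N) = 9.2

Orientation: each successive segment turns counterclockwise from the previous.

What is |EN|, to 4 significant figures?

27.88

E is at the origin; ED runs at -133.9° with length 12.9, so D = (-8.945, -9.295). ED ⟂ DG, so DG runs at -43.90°; with |DG| = 23.4, G = (7.916, -25.52). ∠DGB = 65.7° gives GB at 70.40° from the x-axis; with |GB| = 17.4, B = (13.75, -9.129). ∠GBS = 104.1° gives BS at 146.3° from the x-axis; with |BS| = 20.3, S = (-3.136, 2.134). BS is perpendicular to SK, so SK runs at -123.7°; with |SK| = 20.5, K = (-14.51, -14.92). ∠SKN = 143.2° gives KN at -86.90° from the x-axis; with |KN| = 9.2, N = (-14.01, -24.11). Then |EN| = |N − E| = 27.88.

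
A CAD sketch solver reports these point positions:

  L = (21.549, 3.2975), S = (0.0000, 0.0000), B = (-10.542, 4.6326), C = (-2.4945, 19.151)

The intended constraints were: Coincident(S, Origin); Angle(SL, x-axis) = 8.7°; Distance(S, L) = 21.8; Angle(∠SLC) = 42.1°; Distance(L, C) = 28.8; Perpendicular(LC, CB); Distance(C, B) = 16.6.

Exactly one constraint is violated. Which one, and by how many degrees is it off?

Perpendicular(LC, CB) — off by 4.40°.

S = (0.00, 0.00) ✓; SL at 8.700° ✓; |SL| = 21.80 ✓; ∠SLC = 42.10° ✓; |LC| = 28.80 ✓; ∠(LC, CB) = 94.40° ✗; |CB| = 16.60 ✓.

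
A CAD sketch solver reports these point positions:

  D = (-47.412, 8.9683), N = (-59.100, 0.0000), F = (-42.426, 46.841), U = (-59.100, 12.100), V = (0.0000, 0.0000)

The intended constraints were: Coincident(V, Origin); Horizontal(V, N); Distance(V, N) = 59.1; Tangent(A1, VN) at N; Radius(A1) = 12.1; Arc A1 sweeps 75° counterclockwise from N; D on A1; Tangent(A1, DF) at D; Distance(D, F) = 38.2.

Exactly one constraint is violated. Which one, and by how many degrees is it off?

Tangent(A1, DF) at D — off by 7.50°.

V = (0.00, 0.00) ✓; V.y = 0.00, N.y = 0.00 ✓; |VN| = 59.10 ✓; ∠(UN, NV) = 90.00° ✓; |UN| = 12.10 ✓; bearing(U→D) − bearing(U→N) = 75.00° ✓; |UD| = 12.10 ✓; ∠(UD, DF) = 82.50° ✗; |DF| = 38.20 ✓.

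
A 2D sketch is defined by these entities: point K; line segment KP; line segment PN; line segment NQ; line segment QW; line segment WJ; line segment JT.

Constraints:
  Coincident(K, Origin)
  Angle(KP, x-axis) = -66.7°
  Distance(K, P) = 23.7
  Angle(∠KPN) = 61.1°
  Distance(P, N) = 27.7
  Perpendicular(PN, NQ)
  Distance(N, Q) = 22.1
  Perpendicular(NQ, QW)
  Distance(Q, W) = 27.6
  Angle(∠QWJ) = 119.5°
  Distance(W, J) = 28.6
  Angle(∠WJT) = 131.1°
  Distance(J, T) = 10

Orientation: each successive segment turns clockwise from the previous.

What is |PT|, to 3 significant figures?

16.2

K is at the origin; KP runs at -66.7° with length 23.7, so P = (9.37, -21.8). ∠KPN = 61.1° gives PN at 174° from the x-axis; with |PN| = 27.7, N = (-18.2, -19.1). The perpendicularity gives NQ at right angles to PN, so NQ runs at 84.4°; with |NQ| = 22.1, Q = (-16.0, 2.93). The perpendicularity gives QW at right angles to NQ, so QW runs at -5.60°; with |QW| = 27.6, W = (11.4, 0.237). ∠QWJ = 119.5° gives WJ at -66.1° from the x-axis; with |WJ| = 28.6, J = (23.0, -25.9). ∠WJT = 131.1° gives JT at -115° from the x-axis; with |JT| = 10.0, T = (18.8, -35.0). Then |PT| = |T − P| = 16.2.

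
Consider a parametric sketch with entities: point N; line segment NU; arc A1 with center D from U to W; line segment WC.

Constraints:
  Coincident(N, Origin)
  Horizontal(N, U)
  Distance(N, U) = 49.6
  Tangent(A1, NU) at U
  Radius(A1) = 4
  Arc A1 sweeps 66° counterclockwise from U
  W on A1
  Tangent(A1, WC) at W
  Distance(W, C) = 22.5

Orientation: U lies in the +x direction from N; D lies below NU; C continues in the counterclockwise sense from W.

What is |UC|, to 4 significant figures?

26.26

N is at the origin; N and U share the same y with |NU| = 49.6 and U on the +x side, so U = (49.60, 0.000). The tangent condition forces DU to be normal to NU, so D = U + (0, -4) = (49.60, -4.000). On A1, U sits at bearing 90° from D; a 66° counterclockwise sweep puts W at bearing 156°, so W = D + 4.0·(cos 156°, sin 156°) = (45.95, -2.373). A1 meets WC tangentially, so DW is at right angles to WC, so WC runs along (−sin 156°, cos 156°); with |WC| = 22.5, C = (36.79, -22.93). Then |UC| = |C − U| = 26.26.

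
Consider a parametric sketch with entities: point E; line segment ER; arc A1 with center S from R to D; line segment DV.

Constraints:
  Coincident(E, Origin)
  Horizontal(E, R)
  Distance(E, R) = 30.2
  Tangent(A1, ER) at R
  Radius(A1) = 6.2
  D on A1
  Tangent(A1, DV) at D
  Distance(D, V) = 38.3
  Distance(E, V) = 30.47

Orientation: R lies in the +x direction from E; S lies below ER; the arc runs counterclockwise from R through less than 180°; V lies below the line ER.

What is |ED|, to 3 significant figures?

25.7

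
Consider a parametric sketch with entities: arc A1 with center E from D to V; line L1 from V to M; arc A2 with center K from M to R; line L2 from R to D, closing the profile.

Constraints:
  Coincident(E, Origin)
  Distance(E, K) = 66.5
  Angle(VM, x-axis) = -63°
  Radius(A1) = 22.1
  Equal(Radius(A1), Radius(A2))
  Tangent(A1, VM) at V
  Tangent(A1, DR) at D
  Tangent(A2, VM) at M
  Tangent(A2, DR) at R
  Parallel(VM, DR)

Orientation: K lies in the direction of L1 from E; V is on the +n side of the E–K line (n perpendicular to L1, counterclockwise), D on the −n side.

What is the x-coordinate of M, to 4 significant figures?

49.88

Tangency of A1 to both parallel lines with radius 22.1 puts V and D at E ± 22.1·n: V = (19.69, 10.03), D = (-19.69, -10.03). Equal radii place M and R the same way about K: M = K + 22.1·n = (49.88, -49.22), R = K − 22.1·n = (10.50, -69.29). So M.x = 49.88.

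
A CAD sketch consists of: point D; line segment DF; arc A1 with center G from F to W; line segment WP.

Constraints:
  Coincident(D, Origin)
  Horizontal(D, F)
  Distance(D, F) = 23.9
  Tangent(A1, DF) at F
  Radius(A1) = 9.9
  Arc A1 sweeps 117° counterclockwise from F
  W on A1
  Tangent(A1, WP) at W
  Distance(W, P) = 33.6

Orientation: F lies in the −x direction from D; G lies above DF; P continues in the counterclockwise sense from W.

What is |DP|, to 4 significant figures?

53.72

D is at the origin; D and F share the same y with |DF| = 23.9 and F on the −x side, so F = (-23.90, 0.000). Tangency of A1 to DF means the radius GF is perpendicular to DF, so G = F + (0, 9.9) = (-23.90, 9.900). On A1, F sits at bearing -90° from G; a 117° counterclockwise sweep puts W at bearing 27°, so W = G + 9.9·(cos 27°, sin 27°) = (-15.08, 14.39). The tangent condition forces GW to be normal to WP, so WP runs along (−sin 27°, cos 27°); with |WP| = 33.6, P = (-30.33, 44.33). Then |DP| = |P − D| = 53.72.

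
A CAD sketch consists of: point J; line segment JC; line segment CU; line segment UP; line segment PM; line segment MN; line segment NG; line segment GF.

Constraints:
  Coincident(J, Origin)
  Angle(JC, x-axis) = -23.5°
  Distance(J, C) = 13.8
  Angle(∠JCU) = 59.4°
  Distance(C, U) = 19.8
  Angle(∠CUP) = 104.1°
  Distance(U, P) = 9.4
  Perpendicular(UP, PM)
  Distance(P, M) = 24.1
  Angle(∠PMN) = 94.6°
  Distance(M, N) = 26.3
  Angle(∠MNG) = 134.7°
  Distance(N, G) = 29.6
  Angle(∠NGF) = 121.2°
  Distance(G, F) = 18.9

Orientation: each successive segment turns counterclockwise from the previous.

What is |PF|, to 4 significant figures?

47.02

J is at the origin; JC runs at -23.5° with length 13.8, so C = (12.66, -5.503). ∠JCU = 59.4° gives CU at 97.10° from the x-axis; with |CU| = 19.8, U = (10.21, 14.15). ∠CUP = 104.1° gives UP at 173.0° from the x-axis; with |UP| = 9.4, P = (0.8782, 15.29). UP is perpendicular to PM, so PM runs at -97.00°; with |PM| = 24.1, M = (-2.059, -8.629). ∠PMN = 94.6° gives MN at -11.60° from the x-axis; with |MN| = 26.3, N = (23.70, -13.92). ∠MNG = 134.7° gives NG at 33.70° from the x-axis; with |NG| = 29.6, G = (48.33, 2.506). ∠NGF = 121.2° gives GF at 92.50° from the x-axis; with |GF| = 18.9, F = (47.51, 21.39). Then |PF| = |F − P| = 47.02.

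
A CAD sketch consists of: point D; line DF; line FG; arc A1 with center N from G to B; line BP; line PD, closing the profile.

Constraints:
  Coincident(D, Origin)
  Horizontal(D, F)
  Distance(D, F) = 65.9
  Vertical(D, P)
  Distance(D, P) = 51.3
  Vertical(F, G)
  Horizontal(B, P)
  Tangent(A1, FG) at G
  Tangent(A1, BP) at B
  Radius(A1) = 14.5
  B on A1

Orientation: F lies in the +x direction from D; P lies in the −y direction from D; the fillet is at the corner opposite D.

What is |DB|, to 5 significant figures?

72.620

D is at the origin; DF is horizontal with |DF| = 65.9 and F on the +x side, so F = (65.900, 0.0000). D and P share the same x with |DP| = 51.3 and P on the −y side, so P = (0.0000, -51.300). The virtual corner opposite D is at (65.900, -51.300). A1 meets FG tangentially, so NG is at right angles to FG and the tangent condition forces NB to be normal to BP, with radius 14.5, so the center N sits 14.5 in from both sides at N = (51.400, -36.800). That places the tangent points at G = (65.900, -36.800) on FG and B = (51.400, -51.300) on BP. Then |DB| = |B − D| = 72.620.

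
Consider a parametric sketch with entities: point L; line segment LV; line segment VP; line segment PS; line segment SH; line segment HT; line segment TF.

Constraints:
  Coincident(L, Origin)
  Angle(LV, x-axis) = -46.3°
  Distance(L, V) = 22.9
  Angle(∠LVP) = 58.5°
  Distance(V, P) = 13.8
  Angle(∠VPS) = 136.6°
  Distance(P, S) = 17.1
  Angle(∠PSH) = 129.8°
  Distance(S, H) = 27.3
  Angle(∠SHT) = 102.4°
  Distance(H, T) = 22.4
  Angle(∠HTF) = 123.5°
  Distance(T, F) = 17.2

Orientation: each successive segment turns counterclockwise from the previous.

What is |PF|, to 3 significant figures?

37.6

∠SHT = 102.4° gives HT at -114° from the x-axis; with |HT| = 22.4, T = (-24.6, -3.42). ∠HTF = 123.5° gives TF at -57.1° from the x-axis; with |TF| = 17.2, F = (-15.2, -17.9). Then |PF| = |F − P| = 37.6.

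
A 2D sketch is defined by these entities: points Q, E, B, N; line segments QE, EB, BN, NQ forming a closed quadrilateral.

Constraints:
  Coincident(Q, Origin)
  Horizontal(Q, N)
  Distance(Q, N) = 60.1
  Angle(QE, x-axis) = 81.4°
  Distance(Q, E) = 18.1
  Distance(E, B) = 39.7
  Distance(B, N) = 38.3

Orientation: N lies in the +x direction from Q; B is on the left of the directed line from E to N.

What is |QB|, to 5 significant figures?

51.212

Q is at the origin; QN is horizontal with |QN| = 60.1 and N in +x, so N = (60.1, 0). QE runs at 81.4° with |QE| = 18.1, so E = (2.7066, 17.896). B is determined by |EB| = 39.7 and |BN| = 38.3 together: it lies at the intersection of circle(E, 39.7) and circle(N, 38.3). With |EN| = 60.119, the foot of the radical line on EN is 30.968 from E and the perpendicular offset is √(39.7² − 30.968²) = 24.841. Taking the left-of-EN solution: B = (39.665, 32.393).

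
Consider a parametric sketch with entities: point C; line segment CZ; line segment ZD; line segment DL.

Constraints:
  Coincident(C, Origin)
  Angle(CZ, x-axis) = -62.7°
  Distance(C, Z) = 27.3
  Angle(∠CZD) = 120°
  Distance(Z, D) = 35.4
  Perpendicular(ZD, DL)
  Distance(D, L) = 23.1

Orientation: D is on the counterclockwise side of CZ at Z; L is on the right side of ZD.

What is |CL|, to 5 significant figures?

67.755

∠CZD = 120.0°, so ZD runs at -62.7° + (180° − 120.0°) = -2.7000° from the x-axis; with |ZD| = 35.4, D = Z + 35.4·(cos -2.7000°, sin -2.7000°) = (47.882, -25.927). ZD ⟂ DL; with |DL| = 23.1 on the right of ZD, L = D + 23.1·(-0.047106, -0.99889) = (46.794, -49.001). Then |CL| = |L − C| = 67.755.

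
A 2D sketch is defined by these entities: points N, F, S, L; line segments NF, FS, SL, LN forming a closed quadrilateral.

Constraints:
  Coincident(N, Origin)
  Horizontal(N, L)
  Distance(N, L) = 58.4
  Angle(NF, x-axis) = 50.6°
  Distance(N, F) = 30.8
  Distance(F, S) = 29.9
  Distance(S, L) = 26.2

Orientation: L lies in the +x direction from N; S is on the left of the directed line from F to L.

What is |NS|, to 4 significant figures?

55.23

Checks: |FS| = 29.90 ✓; |SL| = 26.20 ✓.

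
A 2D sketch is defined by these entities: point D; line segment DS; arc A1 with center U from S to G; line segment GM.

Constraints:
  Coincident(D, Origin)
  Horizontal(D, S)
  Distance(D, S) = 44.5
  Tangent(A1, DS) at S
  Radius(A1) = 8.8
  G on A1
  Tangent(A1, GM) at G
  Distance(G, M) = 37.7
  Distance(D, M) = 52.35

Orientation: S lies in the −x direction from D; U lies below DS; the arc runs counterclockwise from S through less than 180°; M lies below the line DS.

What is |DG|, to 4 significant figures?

53.38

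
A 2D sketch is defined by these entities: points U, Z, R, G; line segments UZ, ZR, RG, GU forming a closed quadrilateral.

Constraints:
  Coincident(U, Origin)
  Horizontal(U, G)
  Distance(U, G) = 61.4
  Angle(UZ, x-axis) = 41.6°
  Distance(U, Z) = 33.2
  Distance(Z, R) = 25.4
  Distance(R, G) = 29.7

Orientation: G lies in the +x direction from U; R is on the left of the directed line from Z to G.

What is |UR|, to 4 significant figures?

56.68

U is at the origin; UG is horizontal with |UG| = 61.4 and G in +x, so G = (61.4, 0). UZ runs at 41.6° with |UZ| = 33.2, so Z = (24.83, 22.04). R is determined by |ZR| = 25.4 and |RG| = 29.7 together: it lies at the intersection of circle(Z, 25.4) and circle(G, 29.7). With |ZG| = 42.70, the foot of the radical line on ZG is 18.58 from Z and the perpendicular offset is √(25.4² − 18.58²) = 17.32. Taking the left-of-ZG solution: R = (49.68, 27.29).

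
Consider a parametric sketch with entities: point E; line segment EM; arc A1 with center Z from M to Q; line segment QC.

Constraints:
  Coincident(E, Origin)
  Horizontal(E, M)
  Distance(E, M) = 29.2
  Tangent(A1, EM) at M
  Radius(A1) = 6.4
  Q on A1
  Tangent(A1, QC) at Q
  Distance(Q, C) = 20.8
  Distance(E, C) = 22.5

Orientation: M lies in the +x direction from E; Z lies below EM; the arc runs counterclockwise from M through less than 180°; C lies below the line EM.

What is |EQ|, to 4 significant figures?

24.21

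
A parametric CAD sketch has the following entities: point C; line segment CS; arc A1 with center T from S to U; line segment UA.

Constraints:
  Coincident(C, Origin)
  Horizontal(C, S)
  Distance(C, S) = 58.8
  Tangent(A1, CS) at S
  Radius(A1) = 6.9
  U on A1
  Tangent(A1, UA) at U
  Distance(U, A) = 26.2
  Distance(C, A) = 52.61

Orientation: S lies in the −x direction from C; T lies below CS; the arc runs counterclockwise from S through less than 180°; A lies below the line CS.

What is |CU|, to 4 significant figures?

64.49

Checks: ∠(TS, SC) = 90.00° ✓; |TS| = 6.900 ✓; |TU| = 6.900 ✓; ∠(TU, UA) = 90.00° ✓; |UA| = 26.20 ✓; |CA| = 52.61 ✓.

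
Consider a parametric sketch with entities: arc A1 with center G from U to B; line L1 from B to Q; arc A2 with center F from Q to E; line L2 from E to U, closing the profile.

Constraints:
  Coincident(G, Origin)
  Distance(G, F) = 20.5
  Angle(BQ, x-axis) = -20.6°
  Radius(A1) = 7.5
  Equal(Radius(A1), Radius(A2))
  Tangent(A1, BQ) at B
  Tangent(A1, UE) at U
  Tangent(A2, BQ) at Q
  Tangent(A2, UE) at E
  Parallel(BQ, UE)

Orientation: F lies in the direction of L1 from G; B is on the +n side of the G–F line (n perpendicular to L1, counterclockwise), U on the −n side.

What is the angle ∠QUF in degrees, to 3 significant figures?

16.1°

The slot axis is L1's direction at -20.6°, so u = (cos -20.6°, sin -20.6°) = (0.936, -0.352) and n = (−sin -20.6°, cos -20.6°) = (0.352, 0.936). G is at the origin and F lies 20.5 along u from G, so F = 20.5·u = (19.2, -7.21). Tangency of A1 to both parallel lines with radius 7.5 puts B and U at G ± 7.5·n: B = (2.64, 7.02), U = (-2.64, -7.02). Equal radii place Q and E the same way about F: Q = F + 7.5·n = (21.8, -0.192), E = F − 7.5·n = (16.6, -14.2). Then cos ∠QUF = UQ·UF / (|UQ||UF|), giving 16.1°.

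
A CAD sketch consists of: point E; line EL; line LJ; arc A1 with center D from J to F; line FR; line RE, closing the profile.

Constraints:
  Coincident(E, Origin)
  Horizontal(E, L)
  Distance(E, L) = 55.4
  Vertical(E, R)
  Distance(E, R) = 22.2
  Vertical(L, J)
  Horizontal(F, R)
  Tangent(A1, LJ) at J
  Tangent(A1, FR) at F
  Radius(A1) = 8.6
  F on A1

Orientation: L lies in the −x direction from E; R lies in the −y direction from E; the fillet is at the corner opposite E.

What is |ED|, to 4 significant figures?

48.74

E is at the origin; EL is horizontal with |EL| = 55.4 and L on the −x side, so L = (-55.40, 0.000). E and R share the same x with |ER| = 22.2 and R on the −y side, so R = (0.000, -22.20). The virtual corner opposite E is at (-55.40, -22.20). The tangent condition forces DJ to be normal to LJ and the tangent condition forces DF to be normal to FR, with radius 8.6, so the center D sits 8.6 in from both sides at D = (-46.80, -13.60). Then |ED| = |D − E| = 48.74.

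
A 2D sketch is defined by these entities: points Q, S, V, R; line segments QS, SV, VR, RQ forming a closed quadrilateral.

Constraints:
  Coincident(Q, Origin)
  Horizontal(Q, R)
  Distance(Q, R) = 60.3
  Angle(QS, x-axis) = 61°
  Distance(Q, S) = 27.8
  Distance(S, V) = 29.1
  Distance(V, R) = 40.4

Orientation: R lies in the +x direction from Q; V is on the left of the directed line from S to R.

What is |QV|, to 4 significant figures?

53.63

Checks: |SV| = 29.10 ✓; |VR| = 40.40 ✓.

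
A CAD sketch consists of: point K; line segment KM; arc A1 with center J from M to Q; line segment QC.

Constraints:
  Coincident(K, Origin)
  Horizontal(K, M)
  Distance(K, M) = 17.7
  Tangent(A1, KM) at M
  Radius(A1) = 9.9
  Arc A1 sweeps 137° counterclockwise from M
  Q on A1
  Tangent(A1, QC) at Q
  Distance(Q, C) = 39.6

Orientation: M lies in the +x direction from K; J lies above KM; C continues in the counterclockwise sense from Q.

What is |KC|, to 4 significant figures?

44.38

On A1, M sits at bearing -90° from J; a 137° counterclockwise sweep puts Q at bearing 47°, so Q = J + 9.9·(cos 47°, sin 47°) = (24.45, 17.14). A1 meets QC tangentially, so JQ is at right angles to QC, so QC runs along (−sin 47°, cos 47°); with |QC| = 39.6, C = (-4.510, 44.15). Then |KC| = |C − K| = 44.38.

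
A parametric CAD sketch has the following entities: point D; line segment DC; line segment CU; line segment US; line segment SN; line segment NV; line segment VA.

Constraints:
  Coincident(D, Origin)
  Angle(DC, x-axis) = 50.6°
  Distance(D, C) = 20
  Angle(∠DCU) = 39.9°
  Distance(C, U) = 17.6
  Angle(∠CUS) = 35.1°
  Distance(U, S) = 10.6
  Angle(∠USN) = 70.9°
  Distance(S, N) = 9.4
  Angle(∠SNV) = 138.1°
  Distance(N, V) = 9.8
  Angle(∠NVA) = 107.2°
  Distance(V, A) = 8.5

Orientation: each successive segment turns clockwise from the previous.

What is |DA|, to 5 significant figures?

23.588

D is at the origin; DC runs at 50.6° with length 20.0, so C = (12.695, 15.455). ∠DCU = 39.9° gives CU at -89.500° from the x-axis; with |CU| = 17.6, U = (12.848, -2.1447). ∠CUS = 35.1° gives US at 125.60° from the x-axis; with |US| = 10.6, S = (6.6777, 6.4742). ∠USN = 70.9° gives SN at 16.500° from the x-axis; with |SN| = 9.4, N = (15.691, 9.1440). ∠SNV = 138.1° gives NV at -25.400° from the x-axis; with |NV| = 9.8, V = (24.543, 4.9404). ∠NVA = 107.2° gives VA at -98.200° from the x-axis; with |VA| = 8.5, A = (23.331, -3.4727). Then |DA| = |A − D| = 23.588.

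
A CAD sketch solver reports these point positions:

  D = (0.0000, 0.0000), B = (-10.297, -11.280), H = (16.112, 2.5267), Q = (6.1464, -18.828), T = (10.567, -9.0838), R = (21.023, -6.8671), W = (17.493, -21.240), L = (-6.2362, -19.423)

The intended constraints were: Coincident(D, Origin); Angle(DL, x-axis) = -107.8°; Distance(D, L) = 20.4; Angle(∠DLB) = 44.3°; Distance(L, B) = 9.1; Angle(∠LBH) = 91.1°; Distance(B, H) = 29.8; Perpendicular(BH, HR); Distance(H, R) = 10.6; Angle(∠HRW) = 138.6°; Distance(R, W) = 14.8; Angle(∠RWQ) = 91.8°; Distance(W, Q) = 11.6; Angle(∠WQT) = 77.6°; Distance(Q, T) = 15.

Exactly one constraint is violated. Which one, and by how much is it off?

Distance(Q, T) = 15 — off by 4.30.

D = (0.00, 0.00) ✓; DL at -107.8° ✓; |DL| = 20.40 ✓; ∠DLB = 44.31° ✓; |LB| = 9.099 ✓; ∠LBH = 91.10° ✓; |BH| = 29.80 ✓; ∠(BH, HR) = 90.00° ✓; |HR| = 10.60 ✓; ∠HRW = 138.6° ✓; |RW| = 14.80 ✓; ∠RWQ = 91.80° ✓; |WQ| = 11.60 ✓; ∠WQT = 77.60° ✓; |QT| = 10.70 ✗.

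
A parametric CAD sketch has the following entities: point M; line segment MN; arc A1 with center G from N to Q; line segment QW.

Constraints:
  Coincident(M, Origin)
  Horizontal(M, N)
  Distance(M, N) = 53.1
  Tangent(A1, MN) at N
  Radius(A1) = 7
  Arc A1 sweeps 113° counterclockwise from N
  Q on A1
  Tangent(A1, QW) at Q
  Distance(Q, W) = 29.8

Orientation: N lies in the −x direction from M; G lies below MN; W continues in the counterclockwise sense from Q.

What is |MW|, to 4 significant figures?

60.63

M is at the origin; M and N share the same y with |MN| = 53.1 and N on the −x side, so N = (-53.10, 0.000). Since A1 is tangent to MN there, GN ⟂ MN, so G = N + (0, -7) = (-53.10, -7.000). On A1, N sits at bearing 90° from G; a 113° counterclockwise sweep puts Q at bearing 203°, so Q = G + 7.0·(cos 203°, sin 203°) = (-59.54, -9.735). The tangent condition forces GQ to be normal to QW, so QW runs along (−sin 203°, cos 203°); with |QW| = 29.8, W = (-47.90, -37.17). Then |MW| = |W − M| = 60.63.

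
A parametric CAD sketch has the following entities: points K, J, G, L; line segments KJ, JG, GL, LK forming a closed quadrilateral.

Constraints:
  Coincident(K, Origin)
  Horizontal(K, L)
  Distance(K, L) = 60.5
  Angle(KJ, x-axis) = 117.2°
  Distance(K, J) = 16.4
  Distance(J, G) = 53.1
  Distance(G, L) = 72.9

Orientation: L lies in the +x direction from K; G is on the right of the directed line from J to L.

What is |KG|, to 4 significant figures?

38.22

Checks: |JG| = 53.10 ✓; |GL| = 72.90 ✓.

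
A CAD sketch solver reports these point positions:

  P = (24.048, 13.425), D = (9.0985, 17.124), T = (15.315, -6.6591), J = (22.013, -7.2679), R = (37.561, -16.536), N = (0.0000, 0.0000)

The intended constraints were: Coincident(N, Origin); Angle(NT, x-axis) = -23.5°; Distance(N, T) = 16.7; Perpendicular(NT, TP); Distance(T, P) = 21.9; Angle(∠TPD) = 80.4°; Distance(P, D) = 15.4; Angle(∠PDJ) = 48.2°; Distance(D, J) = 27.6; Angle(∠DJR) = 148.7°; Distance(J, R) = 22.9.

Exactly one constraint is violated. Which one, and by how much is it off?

Distance(J, R) = 22.9 — off by 4.80.

N = (0.00, 0.00) ✓; NT at -23.50° ✓; |NT| = 16.70 ✓; ∠(NT, TP) = 90.00° ✓; |TP| = 21.90 ✓; ∠TPD = 80.40° ✓; |PD| = 15.40 ✓; ∠PDJ = 48.20° ✓; |DJ| = 27.60 ✓; ∠DJR = 148.7° ✓; |JR| = 18.10 ✗.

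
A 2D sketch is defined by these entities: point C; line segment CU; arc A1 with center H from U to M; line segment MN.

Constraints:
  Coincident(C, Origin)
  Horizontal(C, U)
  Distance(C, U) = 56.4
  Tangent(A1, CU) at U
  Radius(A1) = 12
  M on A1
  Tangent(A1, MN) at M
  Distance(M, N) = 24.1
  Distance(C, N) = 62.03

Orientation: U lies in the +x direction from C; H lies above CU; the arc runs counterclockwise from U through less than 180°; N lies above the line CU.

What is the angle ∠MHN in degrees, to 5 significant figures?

63.530°

C is at the origin; CU is horizontal with |CU| = 56.4 and U on the +x side, so U = (56.400, 0.0000). Since A1 is tangent to CU there, HU ⟂ CU, so H = U + (0, 12) = (56.400, 12.000). Since HM ⟂ MN (tangency), |HN| = √(12.0² + 24.1²) = 26.922 regardless of where M sits on A1. So N lies on both circle(C, 62.03) and circle(H, 26.922); the above-CU intersection is N = (49.096, 37.912). M is the foot of the tangent from N: M = (65.288, 20.063).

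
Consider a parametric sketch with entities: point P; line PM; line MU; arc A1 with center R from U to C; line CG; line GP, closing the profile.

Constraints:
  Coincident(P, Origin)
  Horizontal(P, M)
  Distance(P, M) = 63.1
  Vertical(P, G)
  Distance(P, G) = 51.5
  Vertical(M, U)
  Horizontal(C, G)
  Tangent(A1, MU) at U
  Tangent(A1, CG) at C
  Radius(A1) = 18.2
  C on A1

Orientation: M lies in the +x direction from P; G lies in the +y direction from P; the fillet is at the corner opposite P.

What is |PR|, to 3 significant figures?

55.9

P and G share the same x with |PG| = 51.5 and G on the +y side, so G = (0.00, 51.5). The virtual corner opposite P is at (63.1, 51.5). Since A1 is tangent to MU there, RU ⟂ MU and since A1 is tangent to CG there, RC ⟂ CG, with radius 18.2, so the center R sits 18.2 in from both sides at R = (44.9, 33.3). Then |PR| = |R − P| = 55.9.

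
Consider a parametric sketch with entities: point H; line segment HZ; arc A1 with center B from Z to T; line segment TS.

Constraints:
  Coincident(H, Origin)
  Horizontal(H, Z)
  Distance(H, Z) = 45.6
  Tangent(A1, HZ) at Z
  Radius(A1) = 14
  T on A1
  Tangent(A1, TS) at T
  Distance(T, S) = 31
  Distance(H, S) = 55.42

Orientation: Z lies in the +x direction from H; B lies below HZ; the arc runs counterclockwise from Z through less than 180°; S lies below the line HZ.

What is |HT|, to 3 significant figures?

34.6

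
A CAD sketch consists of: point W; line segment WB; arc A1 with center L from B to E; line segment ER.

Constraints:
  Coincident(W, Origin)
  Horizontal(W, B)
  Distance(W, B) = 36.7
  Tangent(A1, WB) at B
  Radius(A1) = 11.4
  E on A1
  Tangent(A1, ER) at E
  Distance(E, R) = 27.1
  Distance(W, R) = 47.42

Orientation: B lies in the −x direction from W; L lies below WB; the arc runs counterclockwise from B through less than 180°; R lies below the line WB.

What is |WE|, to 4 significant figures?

48.99

Checks: |LB| = 11.40 ✓; |LE| = 11.40 ✓; ∠(LE, ER) = 90.00° ✓; |ER| = 27.10 ✓; |WR| = 47.42 ✓.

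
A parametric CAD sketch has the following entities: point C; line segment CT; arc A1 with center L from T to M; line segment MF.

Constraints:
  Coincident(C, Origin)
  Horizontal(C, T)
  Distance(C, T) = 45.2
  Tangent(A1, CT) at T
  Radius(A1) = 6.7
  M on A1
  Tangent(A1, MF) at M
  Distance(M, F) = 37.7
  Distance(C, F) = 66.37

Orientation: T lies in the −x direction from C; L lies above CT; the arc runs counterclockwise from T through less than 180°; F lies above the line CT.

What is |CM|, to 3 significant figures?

39.7

C is at the origin; CT is horizontal with |CT| = 45.2 and T on the −x side, so T = (-45.2, 0.00). The tangent condition forces LT to be normal to CT, so L = T + (0, 6.7) = (-45.2, 6.70). Since LM ⟂ MF (tangency), |LF| = √(6.7² + 37.7²) = 38.3 regardless of where M sits on A1. So F lies on both circle(C, 66.37) and circle(L, 38.3); the above-CT intersection is F = (-49.0, 44.8). M is the foot of the tangent from F: M = (-38.8, 8.52).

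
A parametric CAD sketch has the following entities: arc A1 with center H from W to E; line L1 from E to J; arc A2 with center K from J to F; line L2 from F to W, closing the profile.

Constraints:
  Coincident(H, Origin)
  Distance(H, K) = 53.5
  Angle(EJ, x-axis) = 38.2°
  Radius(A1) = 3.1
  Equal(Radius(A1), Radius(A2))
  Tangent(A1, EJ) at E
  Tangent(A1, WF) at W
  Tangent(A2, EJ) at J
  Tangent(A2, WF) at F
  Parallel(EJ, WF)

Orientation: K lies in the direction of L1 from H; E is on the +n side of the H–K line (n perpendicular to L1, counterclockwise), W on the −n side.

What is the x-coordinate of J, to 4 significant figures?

40.13

Tangency of A1 to both parallel lines with radius 3.1 puts E and W at H ± 3.1·n: E = (-1.917, 2.436), W = (1.917, -2.436). Equal radii place J and F the same way about K: J = K + 3.1·n = (40.13, 35.52), F = K − 3.1·n = (43.96, 30.65). So J.x = 40.13.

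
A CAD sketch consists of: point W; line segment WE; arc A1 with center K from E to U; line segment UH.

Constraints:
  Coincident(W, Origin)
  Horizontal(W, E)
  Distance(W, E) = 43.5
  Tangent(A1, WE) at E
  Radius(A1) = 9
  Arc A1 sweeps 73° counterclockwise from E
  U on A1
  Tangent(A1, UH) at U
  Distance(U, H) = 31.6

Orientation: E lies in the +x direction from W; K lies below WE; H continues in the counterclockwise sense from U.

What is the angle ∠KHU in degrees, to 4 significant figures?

15.90°

W is at the origin; W and E share the same y with |WE| = 43.5 and E on the +x side, so E = (43.50, 0.000). Tangency of A1 to WE means the radius KE is perpendicular to WE, so K = E + (0, -9) = (43.50, -9.000). On A1, E sits at bearing 90° from K; a 73° counterclockwise sweep puts U at bearing 163°, so U = K + 9.0·(cos 163°, sin 163°) = (34.89, -6.369). Tangency of A1 to UH means the radius KU is perpendicular to UH, so UH runs along (−sin 163°, cos 163°); with |UH| = 31.6, H = (25.65, -36.59). Then cos ∠KHU = HK·HU / (|HK||HU|), giving 15.90°.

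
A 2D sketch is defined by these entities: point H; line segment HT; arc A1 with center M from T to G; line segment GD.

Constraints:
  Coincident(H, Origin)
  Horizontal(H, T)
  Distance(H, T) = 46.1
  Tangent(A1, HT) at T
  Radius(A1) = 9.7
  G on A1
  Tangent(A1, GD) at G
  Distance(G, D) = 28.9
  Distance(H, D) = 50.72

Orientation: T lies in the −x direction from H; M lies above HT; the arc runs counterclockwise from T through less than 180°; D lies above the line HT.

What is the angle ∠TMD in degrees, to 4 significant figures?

156.5°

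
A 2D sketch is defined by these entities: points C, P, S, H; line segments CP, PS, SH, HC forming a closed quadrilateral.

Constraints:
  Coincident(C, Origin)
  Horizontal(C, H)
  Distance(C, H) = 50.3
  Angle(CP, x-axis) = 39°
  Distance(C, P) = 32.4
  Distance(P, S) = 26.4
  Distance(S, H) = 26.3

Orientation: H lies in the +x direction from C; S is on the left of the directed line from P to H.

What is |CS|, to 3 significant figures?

57.3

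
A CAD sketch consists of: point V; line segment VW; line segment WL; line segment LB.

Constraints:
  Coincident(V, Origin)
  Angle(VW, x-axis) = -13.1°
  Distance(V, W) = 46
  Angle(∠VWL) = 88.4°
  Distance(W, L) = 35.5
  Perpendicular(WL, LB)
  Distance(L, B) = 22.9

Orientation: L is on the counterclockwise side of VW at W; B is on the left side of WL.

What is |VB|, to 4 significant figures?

41.27

∠VWL = 88.4°, so WL runs at -13.1° + (180° − 88.4°) = 78.50° from the x-axis; with |WL| = 35.5, L = W + 35.5·(cos 78.50°, sin 78.50°) = (51.88, 24.36). WL is perpendicular to LB; with |LB| = 22.9 on the left of WL, B = L + 22.9·(-0.9799, 0.1994) = (29.44, 28.93). Then |VB| = |B − V| = 41.27.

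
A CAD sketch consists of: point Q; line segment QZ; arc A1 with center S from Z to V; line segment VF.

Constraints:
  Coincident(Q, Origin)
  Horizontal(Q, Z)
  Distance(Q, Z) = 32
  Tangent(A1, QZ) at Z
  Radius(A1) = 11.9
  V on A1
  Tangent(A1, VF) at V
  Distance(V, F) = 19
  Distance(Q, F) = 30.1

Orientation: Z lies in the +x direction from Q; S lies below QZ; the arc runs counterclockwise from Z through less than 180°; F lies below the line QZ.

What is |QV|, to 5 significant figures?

22.254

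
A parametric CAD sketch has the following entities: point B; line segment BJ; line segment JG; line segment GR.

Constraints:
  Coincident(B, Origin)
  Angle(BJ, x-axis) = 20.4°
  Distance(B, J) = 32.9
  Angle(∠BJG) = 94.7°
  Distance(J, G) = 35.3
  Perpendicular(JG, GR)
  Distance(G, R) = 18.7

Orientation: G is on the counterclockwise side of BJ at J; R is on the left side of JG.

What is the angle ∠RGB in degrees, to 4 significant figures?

49.21°

B is at the origin; BJ runs at 20.4° with length 32.9, so J = 32.9·(cos 20.4°, sin 20.4°) = (30.84, 11.47). ∠BJG = 94.7°, so JG runs at 20.4° + (180° − 94.7°) = 105.7° from the x-axis; with |JG| = 35.3, G = J + 35.3·(cos 105.7°, sin 105.7°) = (21.28, 45.45). JG is perpendicular to GR; with |GR| = 18.7 on the left of JG, R = G + 18.7·(-0.9627, -0.2706) = (3.282, 40.39). Then cos ∠RGB = GR·GB / (|GR||GB|), giving 49.21°.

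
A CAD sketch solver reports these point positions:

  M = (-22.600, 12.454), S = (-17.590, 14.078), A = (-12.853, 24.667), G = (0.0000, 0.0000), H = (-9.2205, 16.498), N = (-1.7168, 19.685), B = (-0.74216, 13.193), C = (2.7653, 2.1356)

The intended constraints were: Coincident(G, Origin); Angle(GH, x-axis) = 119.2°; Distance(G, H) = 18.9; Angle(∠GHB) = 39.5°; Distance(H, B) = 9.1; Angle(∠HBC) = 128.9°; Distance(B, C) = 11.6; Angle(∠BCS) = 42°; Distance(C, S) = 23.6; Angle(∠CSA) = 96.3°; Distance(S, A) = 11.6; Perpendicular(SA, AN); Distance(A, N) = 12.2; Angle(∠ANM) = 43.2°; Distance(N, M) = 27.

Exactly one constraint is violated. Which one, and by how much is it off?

Distance(N, M) = 27 — off by 4.90.

G = (0.00, 0.00) ✓; GH at 119.2° ✓; |GH| = 18.90 ✓; ∠GHB = 39.50° ✓; |HB| = 9.100 ✓; ∠HBC = 128.9° ✓; |BC| = 11.60 ✓; ∠BCS = 42.00° ✓; |CS| = 23.60 ✓; ∠CSA = 96.30° ✓; |SA| = 11.60 ✓; ∠(SA, AN) = 90.00° ✓; |AN| = 12.20 ✓; ∠ANM = 43.20° ✓; |NM| = 22.10 ✗.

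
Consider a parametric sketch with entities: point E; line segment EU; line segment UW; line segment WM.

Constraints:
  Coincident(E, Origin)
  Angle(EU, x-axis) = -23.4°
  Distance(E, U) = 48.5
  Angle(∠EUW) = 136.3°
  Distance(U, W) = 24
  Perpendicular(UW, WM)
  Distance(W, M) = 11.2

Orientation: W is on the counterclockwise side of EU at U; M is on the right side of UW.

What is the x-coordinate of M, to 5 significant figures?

70.906

∠EUW = 136.3°, so UW runs at -23.4° + (180° − 136.3°) = 20.300° from the x-axis; with |UW| = 24.0, W = U + 24.0·(cos 20.300°, sin 20.300°) = (67.020, -10.935). The perpendicularity gives WM at right angles to UW; with |WM| = 11.2 on the right of UW, M = W + 11.2·(0.34694, -0.93789) = (70.906, -21.440). So M.x = 70.906.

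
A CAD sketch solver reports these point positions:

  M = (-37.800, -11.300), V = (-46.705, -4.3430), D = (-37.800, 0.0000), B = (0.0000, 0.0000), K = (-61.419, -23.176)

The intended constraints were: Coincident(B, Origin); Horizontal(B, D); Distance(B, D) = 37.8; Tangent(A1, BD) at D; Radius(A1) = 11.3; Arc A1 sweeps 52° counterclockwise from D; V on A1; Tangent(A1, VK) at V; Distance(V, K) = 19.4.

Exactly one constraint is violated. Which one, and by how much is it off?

Distance(V, K) = 19.4 — off by 4.50.

B = (0.00, 0.00) ✓; B.y = 0.00, D.y = 0.00 ✓; |BD| = 37.80 ✓; ∠(MD, DB) = 90.00° ✓; |MD| = 11.30 ✓; bearing(M→V) − bearing(M→D) = 52.00° ✓; |MV| = 11.30 ✓; ∠(MV, VK) = 90.00° ✓; |VK| = 23.90 ✗.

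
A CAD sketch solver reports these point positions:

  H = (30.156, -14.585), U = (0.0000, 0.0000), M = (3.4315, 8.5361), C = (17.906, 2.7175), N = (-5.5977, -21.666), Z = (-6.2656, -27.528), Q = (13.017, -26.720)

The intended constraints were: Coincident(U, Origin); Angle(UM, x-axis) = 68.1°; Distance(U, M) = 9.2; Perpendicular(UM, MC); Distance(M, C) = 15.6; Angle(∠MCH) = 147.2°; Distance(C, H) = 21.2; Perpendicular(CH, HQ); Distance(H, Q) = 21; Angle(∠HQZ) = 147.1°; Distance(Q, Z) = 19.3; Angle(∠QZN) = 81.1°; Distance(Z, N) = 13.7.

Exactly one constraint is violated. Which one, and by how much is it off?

Distance(Z, N) = 13.7 — off by 7.80.

U = (0.00, 0.00) ✓; UM at 68.10° ✓; |UM| = 9.200 ✓; ∠(UM, MC) = 90.00° ✓; |MC| = 15.60 ✓; ∠MCH = 147.2° ✓; |CH| = 21.20 ✓; ∠(CH, HQ) = 90.00° ✓; |HQ| = 21.00 ✓; ∠HQZ = 147.1° ✓; |QZ| = 19.30 ✓; ∠QZN = 81.10° ✓; |ZN| = 5.900 ✗.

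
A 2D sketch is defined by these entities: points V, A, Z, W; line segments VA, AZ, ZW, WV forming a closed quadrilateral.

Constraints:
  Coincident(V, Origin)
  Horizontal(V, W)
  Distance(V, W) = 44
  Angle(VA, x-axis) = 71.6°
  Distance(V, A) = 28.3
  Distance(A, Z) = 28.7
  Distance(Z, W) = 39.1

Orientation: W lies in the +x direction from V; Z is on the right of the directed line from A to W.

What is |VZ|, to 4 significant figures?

5.174

Checks: |AZ| = 28.70 ✓; |ZW| = 39.10 ✓.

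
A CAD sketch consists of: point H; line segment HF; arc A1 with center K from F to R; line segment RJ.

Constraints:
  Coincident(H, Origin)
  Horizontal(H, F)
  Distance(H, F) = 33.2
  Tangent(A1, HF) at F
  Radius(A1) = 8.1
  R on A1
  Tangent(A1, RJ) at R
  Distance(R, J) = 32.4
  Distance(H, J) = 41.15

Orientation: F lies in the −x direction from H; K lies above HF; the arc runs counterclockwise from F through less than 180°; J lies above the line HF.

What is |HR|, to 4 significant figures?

26.08

Checks: |KF| = 8.100 ✓; |KR| = 8.100 ✓; ∠(KR, RJ) = 90.00° ✓; |RJ| = 32.40 ✓; |HJ| = 41.15 ✓.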